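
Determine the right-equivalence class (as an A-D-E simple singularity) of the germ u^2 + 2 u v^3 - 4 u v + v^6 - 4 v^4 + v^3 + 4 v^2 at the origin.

The Hessian of f at 0 has rank 1. Corank 1: A-series; mu = 2 gives A_2.

A_2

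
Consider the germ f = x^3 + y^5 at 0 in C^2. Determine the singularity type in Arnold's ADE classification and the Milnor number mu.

The Hessian of f at 0 has rank 0. Corank 2; j^3 = x^3 is a perfect cube, so E-series; the 5-jet and mu = 8 give E_8.

Type E_8, Milnor number mu = 8.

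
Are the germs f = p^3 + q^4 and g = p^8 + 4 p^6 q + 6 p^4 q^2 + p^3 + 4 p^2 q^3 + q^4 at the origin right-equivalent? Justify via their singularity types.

Yes.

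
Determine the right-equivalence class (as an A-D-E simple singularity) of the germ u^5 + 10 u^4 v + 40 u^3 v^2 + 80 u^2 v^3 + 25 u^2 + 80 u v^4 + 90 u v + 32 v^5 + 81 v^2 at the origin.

A_{4}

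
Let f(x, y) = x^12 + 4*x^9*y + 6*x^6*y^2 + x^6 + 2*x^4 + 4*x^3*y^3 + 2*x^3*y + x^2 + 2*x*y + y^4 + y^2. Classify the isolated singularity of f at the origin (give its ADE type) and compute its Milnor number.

The Hessian of f at 0 has rank 1. Corank 1: A-series; mu = 3 gives A_3.

Type A_3, Milnor number mu = 3.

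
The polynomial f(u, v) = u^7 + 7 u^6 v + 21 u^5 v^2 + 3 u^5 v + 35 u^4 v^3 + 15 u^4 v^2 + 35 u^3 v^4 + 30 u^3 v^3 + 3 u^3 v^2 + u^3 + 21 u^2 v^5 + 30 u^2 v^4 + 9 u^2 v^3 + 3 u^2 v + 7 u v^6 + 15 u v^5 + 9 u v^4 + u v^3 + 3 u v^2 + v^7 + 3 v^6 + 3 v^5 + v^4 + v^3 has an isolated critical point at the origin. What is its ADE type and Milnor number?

Type E7, Milnor number mu = 7.

The Hessian of f at 0 has rank 0. Corank 2; j^3 = (u + v)^3 is a perfect cube, so E-series; the 4-jet and mu = 7 give E_7.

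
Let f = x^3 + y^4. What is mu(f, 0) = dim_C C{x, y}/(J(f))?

6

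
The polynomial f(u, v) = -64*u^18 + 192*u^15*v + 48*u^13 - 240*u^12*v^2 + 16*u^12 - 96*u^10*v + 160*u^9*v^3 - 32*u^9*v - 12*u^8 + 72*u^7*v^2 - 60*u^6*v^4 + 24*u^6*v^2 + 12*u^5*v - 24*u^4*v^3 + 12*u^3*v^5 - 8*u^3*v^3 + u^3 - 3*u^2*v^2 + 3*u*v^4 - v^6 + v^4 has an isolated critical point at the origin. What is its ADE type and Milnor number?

Type E6, Milnor number mu = 6.

The Hessian of f at 0 is [[0, 0], [0, 0]] with rank 0, so corank 2. A Groebner basis of the Jacobian ideal J(f) in C{u,v} is {u^3, u^2*v, -u^2/2 + u*v^2, v^3}; counting standard monomials gives mu = 6. Corank 2; j^3 = u^3 is a perfect cube, so E-series; the 4-jet and mu = 6 give E_6.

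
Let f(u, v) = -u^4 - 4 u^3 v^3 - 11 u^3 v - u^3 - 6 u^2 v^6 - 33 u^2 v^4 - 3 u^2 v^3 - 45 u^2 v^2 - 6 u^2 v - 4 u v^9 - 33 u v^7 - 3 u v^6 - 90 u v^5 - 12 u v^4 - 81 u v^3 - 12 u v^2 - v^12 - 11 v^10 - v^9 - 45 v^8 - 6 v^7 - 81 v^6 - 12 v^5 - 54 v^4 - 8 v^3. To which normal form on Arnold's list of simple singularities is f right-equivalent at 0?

E_7

The Hessian of f at 0 has rank 0. Corank 2; j^3 = -(u + 2*v)^3 is a perfect cube, so E-series; the 4-jet and mu = 7 give E_7.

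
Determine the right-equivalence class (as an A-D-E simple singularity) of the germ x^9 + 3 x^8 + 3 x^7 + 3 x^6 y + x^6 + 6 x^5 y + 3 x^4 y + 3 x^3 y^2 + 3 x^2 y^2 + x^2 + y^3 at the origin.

A2

The Hessian of f at 0 is [[2, 0], [0, 0]] with rank 1, so corank 1. A Groebner basis of the Jacobian ideal J(f) in C{x,y} is {y^2, x}; counting standard monomials gives mu = 2. Corank 1: A-series; mu = 2 gives A_2.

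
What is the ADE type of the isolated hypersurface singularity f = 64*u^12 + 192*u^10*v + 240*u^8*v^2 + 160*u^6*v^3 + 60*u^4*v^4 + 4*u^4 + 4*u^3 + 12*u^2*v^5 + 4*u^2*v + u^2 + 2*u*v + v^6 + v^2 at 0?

A_{5}

The Hessian of f at 0 has rank 1. Corank 1: A-series; mu = 5 gives A_5.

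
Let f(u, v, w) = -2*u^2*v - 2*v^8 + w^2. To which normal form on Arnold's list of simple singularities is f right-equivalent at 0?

D9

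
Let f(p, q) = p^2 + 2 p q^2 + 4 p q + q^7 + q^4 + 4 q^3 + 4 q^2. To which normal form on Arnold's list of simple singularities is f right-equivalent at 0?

A_6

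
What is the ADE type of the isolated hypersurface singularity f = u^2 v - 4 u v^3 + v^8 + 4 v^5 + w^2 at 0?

D_{9}

The Hessian of f at 0 is [[0, 0, 0], [0, 0, 0], [0, 0, 2]] with rank 1, so corank 2. A Groebner basis of the Jacobian ideal J(f) in C{u,v,w} is {u^4, u^3*v + u^2 - 2*u*v^2, -u^3/2 + u^2*v^2, -u*v/2 + v^3, w}; counting standard monomials gives mu = 9. Corank 2; j^3 = u^2*v has shape L^2 M (L != M), so D-series; mu = 9 gives D_9.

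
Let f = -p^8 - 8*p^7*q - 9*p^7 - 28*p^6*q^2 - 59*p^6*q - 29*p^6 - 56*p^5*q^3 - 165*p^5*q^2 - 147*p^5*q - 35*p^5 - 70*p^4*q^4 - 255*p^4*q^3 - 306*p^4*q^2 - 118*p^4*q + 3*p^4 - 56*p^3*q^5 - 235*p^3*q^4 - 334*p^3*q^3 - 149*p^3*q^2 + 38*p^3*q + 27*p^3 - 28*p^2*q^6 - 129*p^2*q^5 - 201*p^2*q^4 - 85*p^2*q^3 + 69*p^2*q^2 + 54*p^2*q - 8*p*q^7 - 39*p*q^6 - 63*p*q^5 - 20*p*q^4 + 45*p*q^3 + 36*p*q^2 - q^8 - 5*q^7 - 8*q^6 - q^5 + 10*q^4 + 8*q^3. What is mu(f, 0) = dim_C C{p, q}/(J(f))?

7

The Hessian of f at 0 is [[0, 0], [0, 0]] with rank 0, so corank 2. A Groebner basis of the Jacobian ideal J(f) in C{p,q} is {-19683*p^2/68 - 6561*p*q/17 + q^4 - 27*q^3/68 - 2187*q^2/17, p^3 + 675*p^2/34 + 450*p*q/17 + 11*q^3/34 + 150*q^2/17, p^2*q - 81*p^2/4 - 27*p*q - 17*q^3/36 - 9*q^2, 1053*p^2/68 + p*q^2 + 351*p*q/17 + 421*q^3/612 + 117*q^2/17}; counting standard monomials gives mu = 7. Corank 2; j^3 = (3*p + 2*q)^3 is a perfect cube, so E-series; the 4-jet and mu = 7 give E_7.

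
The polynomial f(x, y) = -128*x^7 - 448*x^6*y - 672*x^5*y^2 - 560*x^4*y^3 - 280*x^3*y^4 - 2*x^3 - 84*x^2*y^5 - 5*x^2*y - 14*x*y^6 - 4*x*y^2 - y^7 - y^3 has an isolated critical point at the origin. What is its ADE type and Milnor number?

Type D_8, Milnor number mu = 8.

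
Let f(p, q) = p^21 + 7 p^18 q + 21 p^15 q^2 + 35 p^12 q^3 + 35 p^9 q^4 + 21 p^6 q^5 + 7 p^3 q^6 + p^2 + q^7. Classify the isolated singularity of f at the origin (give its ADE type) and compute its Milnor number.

The Hessian of f at 0 is [[2, 0], [0, 0]] with rank 1, so corank 1. A Groebner basis of the Jacobian ideal J(f) in C{p,q} is {q^6, p}; counting standard monomials gives mu = 6. Corank 1: A-series; mu = 6 gives A_6.

Type A_6, Milnor number mu = 6.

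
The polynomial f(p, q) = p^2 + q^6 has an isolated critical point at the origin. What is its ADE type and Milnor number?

Type A_5, Milnor number mu = 5.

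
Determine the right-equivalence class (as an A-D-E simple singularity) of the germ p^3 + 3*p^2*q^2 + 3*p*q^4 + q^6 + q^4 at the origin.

E_{6}

The Hessian of f at 0 has rank 0. Corank 2; j^3 = p^3 is a perfect cube, so E-series; the 4-jet and mu = 6 give E_6.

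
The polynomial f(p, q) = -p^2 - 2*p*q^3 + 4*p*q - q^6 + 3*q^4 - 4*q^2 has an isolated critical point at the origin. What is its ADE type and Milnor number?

Type A_3, Milnor number mu = 3.

The Hessian of f at 0 has rank 1. Corank 1: A-series; mu = 3 gives A_3.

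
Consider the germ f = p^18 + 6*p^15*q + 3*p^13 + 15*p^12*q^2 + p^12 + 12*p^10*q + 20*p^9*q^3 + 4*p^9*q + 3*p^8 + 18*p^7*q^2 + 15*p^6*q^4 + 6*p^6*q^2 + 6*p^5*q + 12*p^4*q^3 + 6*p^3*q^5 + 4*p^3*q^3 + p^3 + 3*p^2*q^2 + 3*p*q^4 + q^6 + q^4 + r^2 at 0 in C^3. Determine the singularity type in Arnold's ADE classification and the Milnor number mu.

The Hessian of f at 0 has rank 1. Corank 2; j^3 = p^3 is a perfect cube, so E-series; the 4-jet and mu = 6 give E_6.

Type E6, Milnor number mu = 6.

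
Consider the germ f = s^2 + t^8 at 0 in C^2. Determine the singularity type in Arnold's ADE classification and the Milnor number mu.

Type A_7, Milnor number mu = 7.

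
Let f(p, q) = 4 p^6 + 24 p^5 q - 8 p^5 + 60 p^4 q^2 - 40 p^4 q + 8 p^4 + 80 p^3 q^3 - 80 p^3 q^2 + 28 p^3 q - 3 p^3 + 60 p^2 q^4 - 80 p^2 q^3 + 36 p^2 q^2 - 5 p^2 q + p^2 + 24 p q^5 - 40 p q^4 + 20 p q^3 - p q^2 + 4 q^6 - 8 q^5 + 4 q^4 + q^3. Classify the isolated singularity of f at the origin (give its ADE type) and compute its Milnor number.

Type A2, Milnor number mu = 2.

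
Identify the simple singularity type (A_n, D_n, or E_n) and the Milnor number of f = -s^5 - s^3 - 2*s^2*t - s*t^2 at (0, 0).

The Hessian of f at 0 is [[0, 0], [0, 0]] with rank 0, so corank 2. A Groebner basis of the Jacobian ideal J(f) in C{s,t} is {s*t/5 + t^4 + t^2/5, s*t^2 + t^3, s^2 + s*t}; counting standard monomials gives mu = 6. Corank 2; j^3 = -s*(s + t)^2 has shape L^2 M (L != M), so D-series; mu = 6 gives D_6.

Type D_6, Milnor number mu = 6.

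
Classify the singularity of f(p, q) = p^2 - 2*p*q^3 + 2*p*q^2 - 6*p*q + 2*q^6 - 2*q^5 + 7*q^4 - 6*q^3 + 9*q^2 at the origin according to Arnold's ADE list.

A5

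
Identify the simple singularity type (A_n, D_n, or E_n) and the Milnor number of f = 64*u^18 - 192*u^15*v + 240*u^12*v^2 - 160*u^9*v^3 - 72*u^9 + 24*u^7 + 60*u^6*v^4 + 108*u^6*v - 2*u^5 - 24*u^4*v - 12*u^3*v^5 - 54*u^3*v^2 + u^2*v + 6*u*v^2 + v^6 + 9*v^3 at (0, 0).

Type D_7, Milnor number mu = 7.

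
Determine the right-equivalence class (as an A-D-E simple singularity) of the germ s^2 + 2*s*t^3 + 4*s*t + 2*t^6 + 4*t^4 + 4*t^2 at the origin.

A5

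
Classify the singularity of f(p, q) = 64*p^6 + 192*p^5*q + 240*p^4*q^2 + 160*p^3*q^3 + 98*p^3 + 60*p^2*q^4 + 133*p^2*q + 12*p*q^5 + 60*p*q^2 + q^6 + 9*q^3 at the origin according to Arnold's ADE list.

D_{7}

The Hessian of f at 0 has rank 0. Corank 2; j^3 = (2*p + q)*(7*p + 3*q)^2 has shape L^2 M (L != M), so D-series; mu = 7 gives D_7.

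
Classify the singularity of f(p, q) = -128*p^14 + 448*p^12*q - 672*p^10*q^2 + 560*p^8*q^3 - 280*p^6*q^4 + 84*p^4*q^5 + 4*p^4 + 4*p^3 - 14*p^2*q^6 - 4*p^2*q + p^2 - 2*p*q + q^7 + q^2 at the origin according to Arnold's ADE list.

The Hessian of f at 0 has rank 1. Corank 1: A-series; mu = 6 gives A_6.

A6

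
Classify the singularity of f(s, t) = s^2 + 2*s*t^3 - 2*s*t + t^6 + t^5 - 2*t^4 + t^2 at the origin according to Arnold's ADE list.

The Hessian of f at 0 has rank 1. Corank 1: A-series; mu = 4 gives A_4.

A4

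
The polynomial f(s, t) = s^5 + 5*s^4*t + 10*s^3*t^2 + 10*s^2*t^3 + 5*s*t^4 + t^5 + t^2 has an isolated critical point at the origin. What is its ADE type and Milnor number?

Type A_{4}, Milnor number mu = 4.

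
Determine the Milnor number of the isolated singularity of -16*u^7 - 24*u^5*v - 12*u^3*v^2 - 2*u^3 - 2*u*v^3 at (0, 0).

7

The Hessian of f at 0 has rank 0. Corank 2; j^3 = -2*u^3 is a perfect cube, so E-series; the 4-jet and mu = 7 give E_7.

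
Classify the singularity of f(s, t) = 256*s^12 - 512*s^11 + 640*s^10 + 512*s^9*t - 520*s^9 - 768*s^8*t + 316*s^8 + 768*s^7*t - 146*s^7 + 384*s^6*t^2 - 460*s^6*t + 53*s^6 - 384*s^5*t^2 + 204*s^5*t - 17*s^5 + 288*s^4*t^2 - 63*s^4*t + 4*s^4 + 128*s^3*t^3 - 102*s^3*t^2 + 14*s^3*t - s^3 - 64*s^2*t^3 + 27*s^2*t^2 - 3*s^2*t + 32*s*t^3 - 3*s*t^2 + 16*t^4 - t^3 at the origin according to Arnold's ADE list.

E_{6}

The Hessian of f at 0 is [[0, 0], [0, 0]] with rank 0, so corank 2. A Groebner basis of the Jacobian ideal J(f) in C{s,t} is {s^3 - 3*s^2 - 6*s*t - 3*t^2, s^2*t + 5*s^2/2 + 5*s*t + 5*t^2/2, -2*s^2 + s*t^2 - 4*s*t - 2*t^2, 3*s^2/2 + 3*s*t + t^3 + 3*t^2/2}; counting standard monomials gives mu = 6. Corank 2; j^3 = -(s + t)^3 is a perfect cube, so E-series; the 4-jet and mu = 6 give E_6.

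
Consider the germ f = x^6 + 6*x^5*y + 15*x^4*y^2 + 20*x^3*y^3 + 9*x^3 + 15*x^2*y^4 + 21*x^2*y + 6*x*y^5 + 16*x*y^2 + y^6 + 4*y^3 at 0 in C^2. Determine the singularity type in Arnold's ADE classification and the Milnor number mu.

The Hessian of f at 0 has rank 0. Corank 2; j^3 = (x + y)*(3*x + 2*y)^2 has shape L^2 M (L != M), so D-series; mu = 7 gives D_7.

Type D_{7}, Milnor number mu = 7.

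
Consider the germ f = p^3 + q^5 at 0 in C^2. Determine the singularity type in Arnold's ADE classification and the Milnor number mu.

The Hessian of f at 0 has rank 0. Corank 2; j^3 = p^3 is a perfect cube, so E-series; the 5-jet and mu = 8 give E_8.

Type E_{8}, Milnor number mu = 8.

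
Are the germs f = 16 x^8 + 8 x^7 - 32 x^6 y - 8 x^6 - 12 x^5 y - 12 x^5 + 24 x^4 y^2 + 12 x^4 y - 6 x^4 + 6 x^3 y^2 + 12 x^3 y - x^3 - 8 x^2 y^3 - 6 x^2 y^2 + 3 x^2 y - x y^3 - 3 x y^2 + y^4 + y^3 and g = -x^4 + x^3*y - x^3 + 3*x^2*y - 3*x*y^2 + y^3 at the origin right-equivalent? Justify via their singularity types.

Yes.

The Hessian of f at 0 is [[0, 0], [0, 0]] with rank 0, so corank 2. A Groebner basis of the Jacobian ideal J(f) in C{x,y} is {-3*x^2/26 + 3*x*y/13 + y^4 - y^3/26 - 3*y^2/26, x^3 + 21*x^2/26 - 21*x*y/13 - 19*y^3/26 + 21*y^2/26, x^2*y + x^2/2 - x*y - 5*y^3/6 + y^2/2, 3*x^2/13 + x*y^2 - 6*x*y/13 - 12*y^3/13 + 3*y^2/13}; counting standard monomials gives mu = 7. Corank 2; j^3 = -(x - y)^3 is a perfect cube, so E-series; the 4-jet and mu = 7 give E_7. The Hessian of g at 0 is [[0, 0], [0, 0]] with rank 0, so corank 2. A Groebner basis of the Jacobian ideal J(g) in C{x,y} is {3*x^2 - 6*x*y + y^4 + y^3 + 3*y^2, x^3 + 3*x^2 - 6*x*y + 3*y^2, x^2*y + 3*x^2 - 6*x*y + 3*y^2, 2*x^2 + x*y^2 - 4*x*y - y^3/3 + 2*y^2}; counting standard monomials gives mu = 7. Corank 2; j^3 = -(x - y)^3 is a perfect cube, so E-series; the 4-jet and mu = 7 give E_7. Both have type E_7, hence right-equivalent.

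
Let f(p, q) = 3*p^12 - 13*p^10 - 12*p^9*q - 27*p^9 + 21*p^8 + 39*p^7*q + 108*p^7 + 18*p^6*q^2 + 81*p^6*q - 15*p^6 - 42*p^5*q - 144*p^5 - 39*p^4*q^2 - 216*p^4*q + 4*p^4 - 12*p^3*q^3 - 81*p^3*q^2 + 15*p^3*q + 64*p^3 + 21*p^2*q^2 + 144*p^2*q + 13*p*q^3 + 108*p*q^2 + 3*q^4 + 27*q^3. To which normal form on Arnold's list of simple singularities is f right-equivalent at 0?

The Hessian of f at 0 has rank 0. Corank 2; j^3 = (4*p + 3*q)^3 is a perfect cube, so E-series; the 4-jet and mu = 7 give E_7.

E_{7}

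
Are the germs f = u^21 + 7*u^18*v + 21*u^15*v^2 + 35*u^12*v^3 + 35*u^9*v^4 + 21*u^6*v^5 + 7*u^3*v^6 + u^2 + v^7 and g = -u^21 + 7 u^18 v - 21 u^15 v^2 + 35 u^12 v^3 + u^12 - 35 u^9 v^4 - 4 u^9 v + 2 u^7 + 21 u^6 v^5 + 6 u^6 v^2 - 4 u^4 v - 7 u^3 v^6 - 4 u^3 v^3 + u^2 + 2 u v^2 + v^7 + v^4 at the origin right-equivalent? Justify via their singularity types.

Yes.

The Hessian of f at 0 has rank 1. Corank 1: A-series; mu = 6 gives A_6. The Hessian of g at 0 has rank 1. Corank 1: A-series; mu = 6 gives A_6. Both have type A_6, hence right-equivalent.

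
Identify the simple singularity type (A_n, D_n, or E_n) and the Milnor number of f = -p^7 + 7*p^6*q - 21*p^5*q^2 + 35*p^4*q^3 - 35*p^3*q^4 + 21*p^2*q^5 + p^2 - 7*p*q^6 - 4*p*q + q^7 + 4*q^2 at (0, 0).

The Hessian of f at 0 is [[2, -4], [-4, 8]] with rank 1, so corank 1. A Groebner basis of the Jacobian ideal J(f) in C{p,q} is {q^6, p - 2*q}; counting standard monomials gives mu = 6. Corank 1: A-series; mu = 6 gives A_6.

Type A_6, Milnor number mu = 6.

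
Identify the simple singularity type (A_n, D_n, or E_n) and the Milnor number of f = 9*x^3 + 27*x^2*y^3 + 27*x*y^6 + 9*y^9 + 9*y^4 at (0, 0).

Type E_6, Milnor number mu = 6.

The Hessian of f at 0 has rank 0. Corank 2; j^3 = 9*x^3 is a perfect cube, so E-series; the 4-jet and mu = 6 give E_6.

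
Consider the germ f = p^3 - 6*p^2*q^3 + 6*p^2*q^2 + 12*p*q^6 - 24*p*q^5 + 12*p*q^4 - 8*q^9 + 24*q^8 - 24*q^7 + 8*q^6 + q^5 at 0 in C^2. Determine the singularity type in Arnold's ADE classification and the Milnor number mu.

The Hessian of f at 0 is [[0, 0], [0, 0]] with rank 0, so corank 2. A Groebner basis of the Jacobian ideal J(f) in C{p,q} is {-p^2/4 + p*q^3 - p*q^2, q^4, p^3, p^2*q + p^2 + 4*p*q^2}; counting standard monomials gives mu = 8. Corank 2; j^3 = p^3 is a perfect cube, so E-series; the 5-jet and mu = 8 give E_8.

Type E_8, Milnor number mu = 8.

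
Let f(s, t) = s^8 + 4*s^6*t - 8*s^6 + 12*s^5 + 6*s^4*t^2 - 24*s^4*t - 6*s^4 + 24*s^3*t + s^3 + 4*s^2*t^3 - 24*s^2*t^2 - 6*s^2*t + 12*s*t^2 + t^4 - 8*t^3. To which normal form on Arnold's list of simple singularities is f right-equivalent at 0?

The Hessian of f at 0 has rank 0. Corank 2; j^3 = (s - 2*t)^3 is a perfect cube, so E-series; the 4-jet and mu = 6 give E_6.

E_6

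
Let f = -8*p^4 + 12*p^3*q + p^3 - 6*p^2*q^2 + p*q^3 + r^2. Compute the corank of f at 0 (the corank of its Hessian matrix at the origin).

The Hessian at 0 is [[0, 0, 0], [0, 0, 0], [0, 0, 2]] of rank 1; hence corank 2.

2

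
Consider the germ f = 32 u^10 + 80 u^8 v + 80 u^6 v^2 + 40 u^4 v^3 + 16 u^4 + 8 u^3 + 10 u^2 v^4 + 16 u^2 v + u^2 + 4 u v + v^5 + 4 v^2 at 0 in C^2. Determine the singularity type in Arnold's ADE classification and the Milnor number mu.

Type A_4, Milnor number mu = 4.

The Hessian of f at 0 is [[2, 4], [4, 8]] with rank 1, so corank 1. A Groebner basis of the Jacobian ideal J(f) in C{u,v} is {u/256 + v^3 + v^2/16 + v/128, u^2 + u/4 + v/2, u*v - u/16 + v^2 - v/8}; counting standard monomials gives mu = 4. Corank 1: A-series; mu = 4 gives A_4.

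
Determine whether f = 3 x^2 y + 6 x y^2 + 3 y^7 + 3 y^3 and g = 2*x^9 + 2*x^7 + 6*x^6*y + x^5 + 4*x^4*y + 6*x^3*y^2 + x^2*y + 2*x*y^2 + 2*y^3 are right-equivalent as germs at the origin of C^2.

The Hessian of f at 0 is [[0, 0], [0, 0]] with rank 0, so corank 2. A Groebner basis of the Jacobian ideal J(f) in C{x,y} is {x^2/7 + y^6 - y^2/7, x^3 + y^3, x*y + y^2}; counting standard monomials gives mu = 8. Corank 2; j^3 = 3*y*(x + y)^2 has shape L^2 M (L != M), so D-series; mu = 8 gives D_8. The Hessian of g at 0 is [[0, 0], [0, 0]] with rank 0, so corank 2. A Groebner basis of the Jacobian ideal J(g) in C{x,y} is {y^3, x^2 + 2*y^2, x*y + y^2}; counting standard monomials gives mu = 4. Corank 2; j^3 = y*(x^2 + 2*x*y + 2*y^2) splits into three distinct lines over C (the quadratic factor has nonzero discriminant), so D_4. f is D_8 but g is D_4, hence not right-equivalent.

No.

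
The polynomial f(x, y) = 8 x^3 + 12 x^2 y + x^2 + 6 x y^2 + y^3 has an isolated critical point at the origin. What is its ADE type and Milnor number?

Type A2, Milnor number mu = 2.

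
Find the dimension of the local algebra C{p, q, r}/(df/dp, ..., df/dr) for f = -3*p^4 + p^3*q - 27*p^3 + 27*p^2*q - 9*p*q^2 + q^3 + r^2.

7

The Hessian of f at 0 has rank 1. Corank 2; j^3 = -(3*p - q)^3 is a perfect cube, so E-series; the 4-jet and mu = 7 give E_7.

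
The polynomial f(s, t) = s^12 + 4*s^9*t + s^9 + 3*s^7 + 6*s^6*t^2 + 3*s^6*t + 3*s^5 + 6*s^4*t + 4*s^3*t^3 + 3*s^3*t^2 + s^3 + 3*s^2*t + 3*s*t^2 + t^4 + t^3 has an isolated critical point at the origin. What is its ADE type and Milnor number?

Type E_6, Milnor number mu = 6.

The Hessian of f at 0 has rank 0. Corank 2; j^3 = (s + t)^3 is a perfect cube, so E-series; the 4-jet and mu = 6 give E_6.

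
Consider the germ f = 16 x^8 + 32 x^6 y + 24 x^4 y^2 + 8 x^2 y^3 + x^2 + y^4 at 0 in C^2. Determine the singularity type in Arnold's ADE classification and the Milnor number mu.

Type A_{3}, Milnor number mu = 3.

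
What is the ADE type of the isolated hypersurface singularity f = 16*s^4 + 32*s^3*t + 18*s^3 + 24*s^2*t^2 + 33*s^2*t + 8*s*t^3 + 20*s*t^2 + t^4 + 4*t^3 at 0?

D_{5}

The Hessian of f at 0 has rank 0. Corank 2; j^3 = (2*s + t)*(3*s + 2*t)^2 has shape L^2 M (L != M), so D-series; mu = 5 gives D_5.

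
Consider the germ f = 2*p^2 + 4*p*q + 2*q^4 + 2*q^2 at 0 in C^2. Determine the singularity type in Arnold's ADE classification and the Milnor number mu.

Type A_3, Milnor number mu = 3.

The Hessian of f at 0 is [[4, 4], [4, 4]] with rank 1, so corank 1. A Groebner basis of the Jacobian ideal J(f) in C{p,q} is {q^3, p + q}; counting standard monomials gives mu = 3. Corank 1: A-series; mu = 3 gives A_3.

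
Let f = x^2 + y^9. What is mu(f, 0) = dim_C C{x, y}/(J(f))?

8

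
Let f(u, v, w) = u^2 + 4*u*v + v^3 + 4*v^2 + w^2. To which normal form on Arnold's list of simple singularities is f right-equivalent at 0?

The Hessian of f at 0 is [[2, 4, 0], [4, 8, 0], [0, 0, 2]] with rank 2, so corank 1. A Groebner basis of the Jacobian ideal J(f) in C{u,v,w} is {v^2, u + 2*v, w}; counting standard monomials gives mu = 2. Corank 1: A-series; mu = 2 gives A_2.

A2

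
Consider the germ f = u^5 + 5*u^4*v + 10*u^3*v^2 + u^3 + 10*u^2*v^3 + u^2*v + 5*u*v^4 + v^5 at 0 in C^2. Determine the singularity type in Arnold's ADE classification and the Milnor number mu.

The Hessian of f at 0 is [[0, 0], [0, 0]] with rank 0, so corank 2. A Groebner basis of the Jacobian ideal J(f) in C{u,v} is {-u*v/5 + v^4, u*v^2, u^2 + u*v}; counting standard monomials gives mu = 6. Corank 2; j^3 = u^2*(u + v) has shape L^2 M (L != M), so D-series; mu = 6 gives D_6.

Type D_6, Milnor number mu = 6.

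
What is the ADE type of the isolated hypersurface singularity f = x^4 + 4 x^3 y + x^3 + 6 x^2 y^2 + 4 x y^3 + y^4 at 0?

The Hessian of f at 0 is [[0, 0], [0, 0]] with rank 0, so corank 2. A Groebner basis of the Jacobian ideal J(f) in C{x,y} is {y^4, x*y^2 + y^3/3, x^2}; counting standard monomials gives mu = 6. Corank 2; j^3 = x^3 is a perfect cube, so E-series; the 4-jet and mu = 6 give E_6.

E_6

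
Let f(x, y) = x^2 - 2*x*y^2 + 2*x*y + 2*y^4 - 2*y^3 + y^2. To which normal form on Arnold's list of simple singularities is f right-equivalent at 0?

The Hessian of f at 0 has rank 1. Corank 1: A-series; mu = 3 gives A_3.

A3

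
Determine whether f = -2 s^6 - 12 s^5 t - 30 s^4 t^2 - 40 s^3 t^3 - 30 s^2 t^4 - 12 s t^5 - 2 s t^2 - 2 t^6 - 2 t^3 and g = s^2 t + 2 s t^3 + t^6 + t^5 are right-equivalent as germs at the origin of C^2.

The Hessian of f at 0 has rank 0. Corank 2; j^3 = -2*t^2*(s + t) has shape L^2 M (L != M), so D-series; mu = 7 gives D_7. The Hessian of g at 0 has rank 0. Corank 2; j^3 = s^2*t has shape L^2 M (L != M), so D-series; mu = 7 gives D_7. Both have type D_7, hence right-equivalent.

Yes.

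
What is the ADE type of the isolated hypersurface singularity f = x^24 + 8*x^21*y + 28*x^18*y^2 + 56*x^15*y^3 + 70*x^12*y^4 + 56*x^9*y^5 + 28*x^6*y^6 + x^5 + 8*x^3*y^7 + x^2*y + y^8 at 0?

D9

The Hessian of f at 0 is [[0, 0], [0, 0]] with rank 0, so corank 2. A Groebner basis of the Jacobian ideal J(f) in C{x,y} is {x^2/8 + y^7, x^3, x*y}; counting standard monomials gives mu = 9. Corank 2; j^3 = x^2*y has shape L^2 M (L != M), so D-series; mu = 9 gives D_9.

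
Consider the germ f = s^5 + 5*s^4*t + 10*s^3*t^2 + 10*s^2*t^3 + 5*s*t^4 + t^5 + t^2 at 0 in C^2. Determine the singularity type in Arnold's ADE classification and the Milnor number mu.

The Hessian of f at 0 is [[0, 0], [0, 2]] with rank 1, so corank 1. A Groebner basis of the Jacobian ideal J(f) in C{s,t} is {s^4, t}; counting standard monomials gives mu = 4. Corank 1: A-series; mu = 4 gives A_4.

Type A_4, Milnor number mu = 4.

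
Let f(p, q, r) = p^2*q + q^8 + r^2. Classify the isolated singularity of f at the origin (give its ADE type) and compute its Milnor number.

Type D9, Milnor number mu = 9.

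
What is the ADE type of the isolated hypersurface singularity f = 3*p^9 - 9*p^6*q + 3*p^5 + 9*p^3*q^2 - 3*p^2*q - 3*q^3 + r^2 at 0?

D_4

The Hessian of f at 0 is [[0, 0, 0], [0, 0, 0], [0, 0, 2]] with rank 1, so corank 2. A Groebner basis of the Jacobian ideal J(f) in C{p,q,r} is {q^3, p^2 + 3*q^2, p*q, r}; counting standard monomials gives mu = 4. Corank 2; j^3 = -3*q*(p^2 + q^2) splits into three distinct lines over C (the quadratic factor has nonzero discriminant), so D_4.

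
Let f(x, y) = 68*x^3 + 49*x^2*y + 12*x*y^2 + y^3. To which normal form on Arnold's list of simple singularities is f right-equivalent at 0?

D_{4}

The Hessian of f at 0 has rank 0. Corank 2; j^3 = (4*x + y)*(17*x^2 + 8*x*y + y^2) splits into three distinct lines over C (the quadratic factor has nonzero discriminant), so D_4.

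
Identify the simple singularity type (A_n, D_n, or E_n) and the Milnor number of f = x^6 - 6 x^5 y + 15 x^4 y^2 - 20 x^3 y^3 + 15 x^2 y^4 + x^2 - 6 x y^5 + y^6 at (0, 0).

The Hessian of f at 0 is [[2, 0], [0, 0]] with rank 1, so corank 1. A Groebner basis of the Jacobian ideal J(f) in C{x,y} is {y^5, x}; counting standard monomials gives mu = 5. Corank 1: A-series; mu = 5 gives A_5.

Type A_5, Milnor number mu = 5.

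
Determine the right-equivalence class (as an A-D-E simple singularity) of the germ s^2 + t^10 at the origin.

A9

The Hessian of f at 0 has rank 1. Corank 1: A-series; mu = 9 gives A_9.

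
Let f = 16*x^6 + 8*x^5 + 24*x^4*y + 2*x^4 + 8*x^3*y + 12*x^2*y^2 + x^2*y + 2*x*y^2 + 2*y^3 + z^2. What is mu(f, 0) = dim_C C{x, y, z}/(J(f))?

The Hessian of f at 0 has rank 1. Corank 2; j^3 = y*(x^2 + 2*x*y + 2*y^2) splits into three distinct lines over C (the quadratic factor has nonzero discriminant), so D_4.

4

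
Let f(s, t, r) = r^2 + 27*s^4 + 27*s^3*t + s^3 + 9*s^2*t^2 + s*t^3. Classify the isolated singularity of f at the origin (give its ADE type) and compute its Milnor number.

The Hessian of f at 0 has rank 1. Corank 2; j^3 = s^3 is a perfect cube, so E-series; the 4-jet and mu = 7 give E_7.

Type E_{7}, Milnor number mu = 7.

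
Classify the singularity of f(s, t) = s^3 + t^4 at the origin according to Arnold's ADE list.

The Hessian of f at 0 has rank 0. Corank 2; j^3 = s^3 is a perfect cube, so E-series; the 4-jet and mu = 6 give E_6.

E6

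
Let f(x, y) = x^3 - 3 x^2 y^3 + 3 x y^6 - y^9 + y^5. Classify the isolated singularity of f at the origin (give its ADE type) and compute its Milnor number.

The Hessian of f at 0 has rank 0. Corank 2; j^3 = x^3 is a perfect cube, so E-series; the 5-jet and mu = 8 give E_8.

Type E_{8}, Milnor number mu = 8.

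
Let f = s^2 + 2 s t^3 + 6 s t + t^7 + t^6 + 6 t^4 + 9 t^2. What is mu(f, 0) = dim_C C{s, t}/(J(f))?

The Hessian of f at 0 is [[2, 6], [6, 18]] with rank 1, so corank 1. A Groebner basis of the Jacobian ideal J(f) in C{s,t} is {s + t^3 + 3*t, s^2 + 6*s*t + 9*t^2}; counting standard monomials gives mu = 6. Corank 1: A-series; mu = 6 gives A_6.

6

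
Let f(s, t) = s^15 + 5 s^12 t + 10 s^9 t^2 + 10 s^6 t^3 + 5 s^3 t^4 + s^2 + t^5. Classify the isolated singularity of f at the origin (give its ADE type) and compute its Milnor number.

The Hessian of f at 0 has rank 1. Corank 1: A-series; mu = 4 gives A_4.

Type A_4, Milnor number mu = 4.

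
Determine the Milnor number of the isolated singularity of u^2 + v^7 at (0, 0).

6

The Hessian of f at 0 is [[2, 0], [0, 0]] with rank 1, so corank 1. A Groebner basis of the Jacobian ideal J(f) in C{u,v} is {v^6, u}; counting standard monomials gives mu = 6. Corank 1: A-series; mu = 6 gives A_6.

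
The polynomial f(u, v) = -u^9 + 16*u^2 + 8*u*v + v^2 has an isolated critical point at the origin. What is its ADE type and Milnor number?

The Hessian of f at 0 is [[32, 8], [8, 2]] with rank 1, so corank 1. A Groebner basis of the Jacobian ideal J(f) in C{u,v} is {v^8, u + v/4}; counting standard monomials gives mu = 8. Corank 1: A-series; mu = 8 gives A_8.

Type A8, Milnor number mu = 8.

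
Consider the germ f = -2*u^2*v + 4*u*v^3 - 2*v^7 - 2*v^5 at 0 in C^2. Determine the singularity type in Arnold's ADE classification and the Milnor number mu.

The Hessian of f at 0 has rank 0. Corank 2; j^3 = -2*u^2*v has shape L^2 M (L != M), so D-series; mu = 8 gives D_8.

Type D8, Milnor number mu = 8.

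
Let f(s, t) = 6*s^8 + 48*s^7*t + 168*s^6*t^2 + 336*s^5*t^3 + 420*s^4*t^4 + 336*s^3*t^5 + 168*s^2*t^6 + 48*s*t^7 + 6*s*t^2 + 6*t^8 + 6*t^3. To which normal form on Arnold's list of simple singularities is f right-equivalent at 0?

The Hessian of f at 0 has rank 0. Corank 2; j^3 = 6*t^2*(s + t) has shape L^2 M (L != M), so D-series; mu = 9 gives D_9.

D9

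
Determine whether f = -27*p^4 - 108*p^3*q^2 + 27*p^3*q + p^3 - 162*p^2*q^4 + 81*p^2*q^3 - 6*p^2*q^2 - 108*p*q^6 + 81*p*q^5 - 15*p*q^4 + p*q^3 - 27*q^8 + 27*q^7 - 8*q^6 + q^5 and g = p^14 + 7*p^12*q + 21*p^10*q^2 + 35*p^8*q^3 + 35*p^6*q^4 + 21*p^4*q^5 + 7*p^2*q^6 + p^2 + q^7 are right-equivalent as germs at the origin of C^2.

No.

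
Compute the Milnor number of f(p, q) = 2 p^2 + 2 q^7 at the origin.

6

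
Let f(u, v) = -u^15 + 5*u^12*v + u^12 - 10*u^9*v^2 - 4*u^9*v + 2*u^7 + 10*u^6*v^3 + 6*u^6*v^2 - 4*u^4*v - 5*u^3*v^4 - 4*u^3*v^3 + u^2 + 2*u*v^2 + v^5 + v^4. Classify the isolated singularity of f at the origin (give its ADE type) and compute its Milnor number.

The Hessian of f at 0 has rank 1. Corank 1: A-series; mu = 4 gives A_4.

Type A4, Milnor number mu = 4.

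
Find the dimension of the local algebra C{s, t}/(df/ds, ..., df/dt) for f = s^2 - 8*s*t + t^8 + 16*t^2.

The Hessian of f at 0 has rank 1. Corank 1: A-series; mu = 7 gives A_7.

7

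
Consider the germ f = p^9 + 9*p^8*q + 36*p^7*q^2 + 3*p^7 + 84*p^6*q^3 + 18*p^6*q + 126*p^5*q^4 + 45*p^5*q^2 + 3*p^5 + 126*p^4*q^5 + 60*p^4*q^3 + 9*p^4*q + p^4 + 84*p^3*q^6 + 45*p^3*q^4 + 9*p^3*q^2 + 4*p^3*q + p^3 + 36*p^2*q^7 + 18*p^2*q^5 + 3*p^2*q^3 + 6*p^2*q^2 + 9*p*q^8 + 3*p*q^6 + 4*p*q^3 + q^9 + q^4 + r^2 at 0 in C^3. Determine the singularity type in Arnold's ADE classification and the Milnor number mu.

Type E6, Milnor number mu = 6.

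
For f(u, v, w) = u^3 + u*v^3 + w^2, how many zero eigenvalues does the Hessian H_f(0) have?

2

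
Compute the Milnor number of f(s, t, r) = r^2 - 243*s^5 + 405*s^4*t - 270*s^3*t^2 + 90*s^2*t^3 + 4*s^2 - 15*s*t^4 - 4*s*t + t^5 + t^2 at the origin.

4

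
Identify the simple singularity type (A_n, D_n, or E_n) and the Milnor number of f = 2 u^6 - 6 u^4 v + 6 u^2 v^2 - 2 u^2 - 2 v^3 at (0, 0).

Type A2, Milnor number mu = 2.

The Hessian of f at 0 is [[-4, 0], [0, 0]] with rank 1, so corank 1. A Groebner basis of the Jacobian ideal J(f) in C{u,v} is {v^2, u}; counting standard monomials gives mu = 2. Corank 1: A-series; mu = 2 gives A_2.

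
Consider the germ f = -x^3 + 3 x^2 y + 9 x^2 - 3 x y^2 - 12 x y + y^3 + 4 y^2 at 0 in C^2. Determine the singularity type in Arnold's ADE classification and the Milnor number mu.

Type A_2, Milnor number mu = 2.

The Hessian of f at 0 is [[18, -12], [-12, 8]] with rank 1, so corank 1. A Groebner basis of the Jacobian ideal J(f) in C{x,y} is {y^2, x - 2*y/3}; counting standard monomials gives mu = 2. Corank 1: A-series; mu = 2 gives A_2.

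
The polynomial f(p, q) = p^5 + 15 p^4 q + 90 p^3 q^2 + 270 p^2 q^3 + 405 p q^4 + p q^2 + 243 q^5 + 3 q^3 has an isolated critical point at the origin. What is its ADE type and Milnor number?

Type D_{6}, Milnor number mu = 6.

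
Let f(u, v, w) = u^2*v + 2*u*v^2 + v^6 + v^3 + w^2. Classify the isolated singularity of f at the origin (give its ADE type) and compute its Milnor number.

The Hessian of f at 0 has rank 1. Corank 2; j^3 = v*(u + v)^2 has shape L^2 M (L != M), so D-series; mu = 7 gives D_7.

Type D7, Milnor number mu = 7.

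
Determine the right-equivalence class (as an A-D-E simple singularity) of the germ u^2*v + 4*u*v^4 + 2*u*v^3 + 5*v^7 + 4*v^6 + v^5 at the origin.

The Hessian of f at 0 is [[0, 0], [0, 0]] with rank 0, so corank 2. A Groebner basis of the Jacobian ideal J(f) in C{u,v} is {-2*u^2/3 + u*v^3 - 11*u*v^2/6 + 7*u*v/12 + 7*v^3/12, u*v/2 + v^4 + v^3/2, u^3 - u^2/3 - 2*u*v^2/3 + u*v/6 + v^3/6, u^2*v + 4*u^2/3 + 19*u*v^2/6 - 11*u*v/12 - 11*v^3/12}; counting standard monomials gives mu = 8. Corank 2; j^3 = u^2*v has shape L^2 M (L != M), so D-series; mu = 8 gives D_8.

D8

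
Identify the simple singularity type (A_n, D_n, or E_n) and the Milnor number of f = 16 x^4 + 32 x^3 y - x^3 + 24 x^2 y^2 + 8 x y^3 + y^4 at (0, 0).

The Hessian of f at 0 has rank 0. Corank 2; j^3 = -x^3 is a perfect cube, so E-series; the 4-jet and mu = 6 give E_6.

Type E6, Milnor number mu = 6.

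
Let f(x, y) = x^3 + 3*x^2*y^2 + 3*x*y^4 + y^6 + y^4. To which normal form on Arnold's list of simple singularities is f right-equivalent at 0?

The Hessian of f at 0 has rank 0. Corank 2; j^3 = x^3 is a perfect cube, so E-series; the 4-jet and mu = 6 give E_6.

E_{6}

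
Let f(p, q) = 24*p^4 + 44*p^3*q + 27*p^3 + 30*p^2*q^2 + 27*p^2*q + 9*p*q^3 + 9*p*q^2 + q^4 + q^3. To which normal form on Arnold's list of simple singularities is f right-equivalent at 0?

E_7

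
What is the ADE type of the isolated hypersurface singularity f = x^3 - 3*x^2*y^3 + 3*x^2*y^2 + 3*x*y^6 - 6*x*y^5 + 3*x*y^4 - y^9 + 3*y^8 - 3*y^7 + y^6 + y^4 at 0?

E_6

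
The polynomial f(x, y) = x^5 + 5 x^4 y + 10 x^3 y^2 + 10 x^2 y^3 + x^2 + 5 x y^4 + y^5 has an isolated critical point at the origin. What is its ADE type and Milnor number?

Type A_4, Milnor number mu = 4.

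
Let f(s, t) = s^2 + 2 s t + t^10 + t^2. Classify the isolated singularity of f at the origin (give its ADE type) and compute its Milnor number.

Type A9, Milnor number mu = 9.

The Hessian of f at 0 is [[2, 2], [2, 2]] with rank 1, so corank 1. A Groebner basis of the Jacobian ideal J(f) in C{s,t} is {t^9, s + t}; counting standard monomials gives mu = 9. Corank 1: A-series; mu = 9 gives A_9.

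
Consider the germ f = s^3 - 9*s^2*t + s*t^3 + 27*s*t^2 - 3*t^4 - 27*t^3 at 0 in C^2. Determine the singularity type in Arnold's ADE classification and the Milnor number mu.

The Hessian of f at 0 has rank 0. Corank 2; j^3 = (s - 3*t)^3 is a perfect cube, so E-series; the 4-jet and mu = 7 give E_7.

Type E_7, Milnor number mu = 7.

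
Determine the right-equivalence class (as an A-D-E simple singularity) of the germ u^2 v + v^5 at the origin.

D6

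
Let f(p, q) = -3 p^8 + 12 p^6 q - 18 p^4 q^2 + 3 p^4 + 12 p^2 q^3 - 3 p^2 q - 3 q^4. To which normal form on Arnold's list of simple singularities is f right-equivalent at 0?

D5

The Hessian of f at 0 has rank 0. Corank 2; j^3 = -3*p^2*q has shape L^2 M (L != M), so D-series; mu = 5 gives D_5.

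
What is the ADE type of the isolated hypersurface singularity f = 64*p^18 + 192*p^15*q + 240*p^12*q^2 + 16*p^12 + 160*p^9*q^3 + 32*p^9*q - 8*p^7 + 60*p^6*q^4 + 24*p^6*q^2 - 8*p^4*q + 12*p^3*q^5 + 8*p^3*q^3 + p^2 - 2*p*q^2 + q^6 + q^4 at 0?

The Hessian of f at 0 is [[2, 0], [0, 0]] with rank 1, so corank 1. A Groebner basis of the Jacobian ideal J(f) in C{p,q} is {p^3, p^2*q, -p + q^2}; counting standard monomials gives mu = 5. Corank 1: A-series; mu = 5 gives A_5.

A5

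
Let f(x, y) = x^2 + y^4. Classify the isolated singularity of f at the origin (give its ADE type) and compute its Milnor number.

The Hessian of f at 0 has rank 1. Corank 1: A-series; mu = 3 gives A_3.

Type A3, Milnor number mu = 3.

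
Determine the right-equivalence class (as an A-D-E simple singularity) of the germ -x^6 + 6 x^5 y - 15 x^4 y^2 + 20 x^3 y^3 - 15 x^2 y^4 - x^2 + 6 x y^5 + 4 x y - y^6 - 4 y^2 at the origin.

A5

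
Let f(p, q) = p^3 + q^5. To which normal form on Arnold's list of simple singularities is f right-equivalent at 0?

E_8

The Hessian of f at 0 has rank 0. Corank 2; j^3 = p^3 is a perfect cube, so E-series; the 5-jet and mu = 8 give E_8.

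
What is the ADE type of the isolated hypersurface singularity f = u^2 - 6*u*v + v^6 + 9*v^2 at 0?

A5

The Hessian of f at 0 has rank 1. Corank 1: A-series; mu = 5 gives A_5.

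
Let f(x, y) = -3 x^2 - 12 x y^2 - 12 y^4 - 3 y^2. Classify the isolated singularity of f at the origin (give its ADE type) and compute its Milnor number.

Type A_{1}, Milnor number mu = 1.

The Hessian of f at 0 has rank 2. Corank 0: nondegenerate Morse point, so A_1.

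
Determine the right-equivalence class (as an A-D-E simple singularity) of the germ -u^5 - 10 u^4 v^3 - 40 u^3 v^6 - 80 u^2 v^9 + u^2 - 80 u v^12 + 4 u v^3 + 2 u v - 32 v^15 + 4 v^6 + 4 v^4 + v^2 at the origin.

A_4

The Hessian of f at 0 has rank 1. Corank 1: A-series; mu = 4 gives A_4.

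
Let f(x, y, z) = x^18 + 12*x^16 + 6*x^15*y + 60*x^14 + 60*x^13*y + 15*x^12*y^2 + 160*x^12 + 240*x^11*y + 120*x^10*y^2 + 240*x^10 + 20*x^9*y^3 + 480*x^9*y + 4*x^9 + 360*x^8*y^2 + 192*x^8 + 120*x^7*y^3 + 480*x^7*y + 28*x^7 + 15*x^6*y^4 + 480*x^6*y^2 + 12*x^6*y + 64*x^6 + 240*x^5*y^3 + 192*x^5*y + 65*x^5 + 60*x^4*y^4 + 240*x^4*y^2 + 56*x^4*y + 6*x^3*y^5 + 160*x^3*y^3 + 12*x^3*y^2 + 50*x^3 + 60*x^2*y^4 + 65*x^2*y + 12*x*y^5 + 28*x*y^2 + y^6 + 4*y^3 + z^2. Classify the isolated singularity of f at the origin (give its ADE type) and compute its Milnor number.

Type D_7, Milnor number mu = 7.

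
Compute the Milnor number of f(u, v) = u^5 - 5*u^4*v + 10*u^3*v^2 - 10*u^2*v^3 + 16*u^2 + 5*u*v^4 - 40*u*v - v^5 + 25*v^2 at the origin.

The Hessian of f at 0 is [[32, -40], [-40, 50]] with rank 1, so corank 1. A Groebner basis of the Jacobian ideal J(f) in C{u,v} is {v^4, u - 5*v/4}; counting standard monomials gives mu = 4. Corank 1: A-series; mu = 4 gives A_4.

4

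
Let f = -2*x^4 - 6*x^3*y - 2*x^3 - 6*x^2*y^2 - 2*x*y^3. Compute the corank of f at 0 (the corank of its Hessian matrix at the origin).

Hessian at 0 has rank 0.

2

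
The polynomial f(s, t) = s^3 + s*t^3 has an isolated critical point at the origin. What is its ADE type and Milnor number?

The Hessian of f at 0 is [[0, 0], [0, 0]] with rank 0, so corank 2. A Groebner basis of the Jacobian ideal J(f) in C{s,t} is {s^3, s*t^2, 3*s^2 + t^3}; counting standard monomials gives mu = 7. Corank 2; j^3 = s^3 is a perfect cube, so E-series; the 4-jet and mu = 7 give E_7.

Type E_{7}, Milnor number mu = 7.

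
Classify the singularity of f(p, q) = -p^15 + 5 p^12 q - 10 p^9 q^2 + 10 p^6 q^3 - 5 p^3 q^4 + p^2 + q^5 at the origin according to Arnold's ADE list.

The Hessian of f at 0 is [[2, 0], [0, 0]] with rank 1, so corank 1. A Groebner basis of the Jacobian ideal J(f) in C{p,q} is {q^4, p}; counting standard monomials gives mu = 4. Corank 1: A-series; mu = 4 gives A_4.

A_{4}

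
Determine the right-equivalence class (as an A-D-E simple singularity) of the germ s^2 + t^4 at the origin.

The Hessian of f at 0 is [[2, 0], [0, 0]] with rank 1, so corank 1. A Groebner basis of the Jacobian ideal J(f) in C{s,t} is {t^3, s}; counting standard monomials gives mu = 3. Corank 1: A-series; mu = 3 gives A_3.

A3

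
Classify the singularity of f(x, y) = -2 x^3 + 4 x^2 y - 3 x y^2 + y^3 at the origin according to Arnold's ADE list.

D4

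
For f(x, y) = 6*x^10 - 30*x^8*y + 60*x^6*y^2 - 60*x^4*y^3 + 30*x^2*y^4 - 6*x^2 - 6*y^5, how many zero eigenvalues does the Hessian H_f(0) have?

1

Hessian at 0 has rank 1.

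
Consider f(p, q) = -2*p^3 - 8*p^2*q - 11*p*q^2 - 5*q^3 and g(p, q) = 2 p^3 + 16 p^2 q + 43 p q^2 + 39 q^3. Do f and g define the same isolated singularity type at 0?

The Hessian of f at 0 has rank 0. Corank 2; j^3 = -(p + q)*(2*p^2 + 6*p*q + 5*q^2) splits into three distinct lines over C (the quadratic factor has nonzero discriminant), so D_4. The Hessian of g at 0 has rank 0. Corank 2; j^3 = (p + 3*q)*(2*p^2 + 10*p*q + 13*q^2) splits into three distinct lines over C (the quadratic factor has nonzero discriminant), so D_4. Both have type D_4, hence right-equivalent.

Yes.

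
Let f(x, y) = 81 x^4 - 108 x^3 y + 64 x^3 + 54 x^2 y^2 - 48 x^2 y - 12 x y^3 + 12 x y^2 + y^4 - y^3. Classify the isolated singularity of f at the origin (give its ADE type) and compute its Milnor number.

Type E_6, Milnor number mu = 6.

The Hessian of f at 0 has rank 0. Corank 2; j^3 = (4*x - y)^3 is a perfect cube, so E-series; the 4-jet and mu = 6 give E_6.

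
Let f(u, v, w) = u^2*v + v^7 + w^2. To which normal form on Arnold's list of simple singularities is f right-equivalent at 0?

The Hessian of f at 0 has rank 1. Corank 2; j^3 = u^2*v has shape L^2 M (L != M), so D-series; mu = 8 gives D_8.

D_8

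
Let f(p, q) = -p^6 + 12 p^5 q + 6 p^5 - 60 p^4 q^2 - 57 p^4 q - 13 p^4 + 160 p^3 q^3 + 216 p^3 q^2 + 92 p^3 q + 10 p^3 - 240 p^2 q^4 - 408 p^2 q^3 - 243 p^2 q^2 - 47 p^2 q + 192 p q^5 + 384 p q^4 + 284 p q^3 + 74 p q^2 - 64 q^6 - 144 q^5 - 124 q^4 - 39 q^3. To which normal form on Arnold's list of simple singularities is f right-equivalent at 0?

D_4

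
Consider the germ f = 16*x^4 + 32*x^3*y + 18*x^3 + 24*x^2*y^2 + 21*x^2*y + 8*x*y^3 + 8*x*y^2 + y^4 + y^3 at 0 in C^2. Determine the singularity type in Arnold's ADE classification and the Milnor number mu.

The Hessian of f at 0 is [[0, 0], [0, 0]] with rank 0, so corank 2. A Groebner basis of the Jacobian ideal J(f) in C{x,y} is {x*y^2 + 27*x*y/8 + 9*y^2/8, -81*x*y/8 + y^3 - 27*y^2/8, x^2 + 5*x*y/6 + y^2/6}; counting standard monomials gives mu = 5. Corank 2; j^3 = (2*x + y)*(3*x + y)^2 has shape L^2 M (L != M), so D-series; mu = 5 gives D_5.

Type D_{5}, Milnor number mu = 5.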